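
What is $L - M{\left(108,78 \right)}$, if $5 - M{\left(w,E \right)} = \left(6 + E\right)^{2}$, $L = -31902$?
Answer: $-24851$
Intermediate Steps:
$M{\left(w,E \right)} = 5 - \left(6 + E\right)^{2}$
$L - M{\left(108,78 \right)} = -31902 - \left(5 - \left(6 + 78\right)^{2}\right) = -31902 - \left(5 - 84^{2}\right) = -31902 - \left(5 - 7056\right) = -31902 - -7051 = -31902 + 7051 = -24851$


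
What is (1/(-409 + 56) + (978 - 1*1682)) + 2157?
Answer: 512908/353 ≈ 1453.0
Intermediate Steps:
(1/(-409 + 56) + (978 - 1*1682)) + 2157 = (1/(-353) + (978 - 1682)) + 2157 = (-1/353 - 704) + 2157 = -248513/353 + 2157 = 512908/353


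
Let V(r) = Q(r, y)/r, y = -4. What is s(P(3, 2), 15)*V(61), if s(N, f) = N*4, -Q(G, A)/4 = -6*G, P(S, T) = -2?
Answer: -192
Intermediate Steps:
Q(G, A) = 24*G (Q(G, A) = -(-24)*G = 24*G)
s(N, f) = 4*N
V(r) = 24 (V(r) = (24*r)/r = 24)
s(P(3, 2), 15)*V(61) = (4*(-2))*24 = -8*24 = -192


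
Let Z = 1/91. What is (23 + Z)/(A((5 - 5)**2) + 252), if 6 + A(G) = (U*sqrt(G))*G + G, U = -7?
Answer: 349/3731 ≈ 0.093541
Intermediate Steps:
Z = 1/91 ≈ 0.010989
A(G) = -6 + G - 7*G**(3/2) (A(G) = -6 + ((-7*sqrt(G))*G + G) = -6 + (-7*G**(3/2) + G) = -6 + (G - 7*G**(3/2)) = -6 + G - 7*G**(3/2))
(23 + Z)/(A((5 - 5)**2) + 252) = (23 + 1/91)/((-6 + (5 - 5)**2 - 7*((5 - 5)**2)**(3/2)) + 252) = 2094/(91*((-6 + 0**2 - 7*(0**2)**(3/2)) + 252)) = 2094/(91*((-6 + 0 - 7*0**(3/2)) + 252)) = 2094/(91*((-6 + 0 - 7*0) + 252)) = 2094/(91*((-6 + 0 + 0) + 252)) = 2094/(91*(-6 + 252)) = (2094/91)/246 = (2094/91)*(1/246) = 349/3731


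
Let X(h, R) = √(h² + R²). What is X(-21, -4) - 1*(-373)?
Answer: 373 + √457 ≈ 394.38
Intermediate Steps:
X(h, R) = √(R² + h²)
X(-21, -4) - 1*(-373) = √((-4)² + (-21)²) - 1*(-373) = √(16 + 441) + 373 = √457 + 373 = 373 + √457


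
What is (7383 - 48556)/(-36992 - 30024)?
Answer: 41173/67016 ≈ 0.61438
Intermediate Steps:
(7383 - 48556)/(-36992 - 30024) = -41173/(-67016) = -41173*(-1/67016) = 41173/67016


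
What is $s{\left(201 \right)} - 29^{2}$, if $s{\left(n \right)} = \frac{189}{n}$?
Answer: $- \frac{56284}{67} \approx -840.06$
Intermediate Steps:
$s{\left(201 \right)} - 29^{2} = \frac{189}{201} - 29^{2} = 189 \cdot \frac{1}{201} - 841 = \frac{63}{67} - 841 = - \frac{56284}{67}$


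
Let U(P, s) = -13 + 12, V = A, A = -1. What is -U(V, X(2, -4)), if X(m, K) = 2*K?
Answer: 1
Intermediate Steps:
V = -1
U(P, s) = -1
-U(V, X(2, -4)) = -1*(-1) = 1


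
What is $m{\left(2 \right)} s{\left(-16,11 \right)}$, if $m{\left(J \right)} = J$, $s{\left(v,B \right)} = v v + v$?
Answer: $480$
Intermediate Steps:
$s{\left(v,B \right)} = v + v^{2}$ ($s{\left(v,B \right)} = v^{2} + v = v + v^{2}$)
$m{\left(2 \right)} s{\left(-16,11 \right)} = 2 \left(- 16 \left(1 - 16\right)\right) = 2 \left(\left(-16\right) \left(-15\right)\right) = 2 \cdot 240 = 480$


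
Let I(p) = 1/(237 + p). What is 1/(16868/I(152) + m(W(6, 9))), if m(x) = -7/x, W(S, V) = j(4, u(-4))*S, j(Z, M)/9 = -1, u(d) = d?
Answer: 54/354329215 ≈ 1.5240e-7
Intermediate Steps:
j(Z, M) = -9 (j(Z, M) = 9*(-1) = -9)
W(S, V) = -9*S
1/(16868/I(152) + m(W(6, 9))) = 1/(16868/(1/(237 + 152)) - 7/((-9*6))) = 1/(16868/(1/389) - 7/(-54)) = 1/(16868/(1/389) - 7*(-1/54)) = 1/(16868*389 + 7/54) = 1/(6561652 + 7/54) = 1/(354329215/54) = 54/354329215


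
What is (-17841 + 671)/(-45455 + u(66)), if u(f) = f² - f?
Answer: 3434/8233 ≈ 0.41710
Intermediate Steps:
(-17841 + 671)/(-45455 + u(66)) = (-17841 + 671)/(-45455 + 66*(-1 + 66)) = -17170/(-45455 + 66*65) = -17170/(-45455 + 4290) = -17170/(-41165) = -17170*(-1/41165) = 3434/8233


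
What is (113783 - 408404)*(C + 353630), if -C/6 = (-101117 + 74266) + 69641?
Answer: -28545828690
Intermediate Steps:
C = -256740 (C = -6*((-101117 + 74266) + 69641) = -6*(-26851 + 69641) = -6*42790 = -256740)
(113783 - 408404)*(C + 353630) = (113783 - 408404)*(-256740 + 353630) = -294621*96890 = -28545828690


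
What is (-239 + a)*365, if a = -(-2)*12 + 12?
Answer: -74095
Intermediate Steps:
a = 36 (a = -2*(-12) + 12 = 24 + 12 = 36)
(-239 + a)*365 = (-239 + 36)*365 = -203*365 = -74095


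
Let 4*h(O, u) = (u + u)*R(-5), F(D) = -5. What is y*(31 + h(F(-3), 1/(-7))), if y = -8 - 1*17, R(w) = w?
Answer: -10975/14 ≈ -783.93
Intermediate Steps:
y = -25 (y = -8 - 17 = -25)
h(O, u) = -5*u/2 (h(O, u) = ((u + u)*(-5))/4 = ((2*u)*(-5))/4 = (-10*u)/4 = -5*u/2)
y*(31 + h(F(-3), 1/(-7))) = -25*(31 - 5/2/(-7)) = -25*(31 - 5/2*(-⅐)) = -25*(31 + 5/14) = -25*439/14 = -10975/14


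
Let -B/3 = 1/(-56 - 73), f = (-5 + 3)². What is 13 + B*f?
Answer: 563/43 ≈ 13.093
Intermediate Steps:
f = 4 (f = (-2)² = 4)
B = 1/43 (B = -3/(-56 - 73) = -3/(-129) = -3*(-1/129) = 1/43 ≈ 0.023256)
13 + B*f = 13 + (1/43)*4 = 13 + 4/43 = 563/43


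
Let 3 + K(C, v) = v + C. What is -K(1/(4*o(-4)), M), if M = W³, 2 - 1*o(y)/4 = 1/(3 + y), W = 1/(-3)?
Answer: 1303/432 ≈ 3.0162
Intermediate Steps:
W = -⅓ ≈ -0.33333
o(y) = 8 - 4/(3 + y)
M = -1/27 (M = (-⅓)³ = -1/27 ≈ -0.037037)
K(C, v) = -3 + C + v (K(C, v) = -3 + (v + C) = -3 + (C + v) = -3 + C + v)
-K(1/(4*o(-4)), M) = -(-3 + 1/(4*(4*(5 + 2*(-4))/(3 - 4))) - 1/27) = -(-3 + 1/(4*(4*(5 - 8)/(-1))) - 1/27) = -(-3 + 1/(4*(4*(-1)*(-3))) - 1/27) = -(-3 + 1/(4*12) - 1/27) = -(-3 + 1/48 - 1/27) = -1*(-1303/432) = 1303/432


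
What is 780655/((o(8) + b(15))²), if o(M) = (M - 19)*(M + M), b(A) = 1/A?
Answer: 175647375/6964321 ≈ 25.221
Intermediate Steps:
o(M) = 2*M*(-19 + M) (o(M) = (-19 + M)*(2*M) = 2*M*(-19 + M))
780655/((o(8) + b(15))²) = 780655/((2*8*(-19 + 8) + 1/15)²) = 780655/((2*8*(-11) + 1/15)²) = 780655/((-176 + 1/15)²) = 780655/((-2639/15)²) = 780655/(6964321/225) = 780655*(225/6964321) = 175647375/6964321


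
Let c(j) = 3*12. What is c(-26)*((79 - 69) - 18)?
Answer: -288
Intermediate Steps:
c(j) = 36
c(-26)*((79 - 69) - 18) = 36*((79 - 69) - 18) = 36*(10 - 18) = 36*(-8) = -288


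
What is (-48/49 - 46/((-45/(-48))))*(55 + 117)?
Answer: -6326848/735 ≈ -8608.0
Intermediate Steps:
(-48/49 - 46/((-45/(-48))))*(55 + 117) = (-48*1/49 - 46/((-45*(-1/48))))*172 = (-48/49 - 46/15/16)*172 = (-48/49 - 46*16/15)*172 = (-48/49 - 736/15)*172 = -36784/735*172 = -6326848/735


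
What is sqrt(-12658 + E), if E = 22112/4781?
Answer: 3*I*sqrt(32136705874)/4781 ≈ 112.49*I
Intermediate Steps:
E = 22112/4781 (E = 22112*(1/4781) = 22112/4781 ≈ 4.6250)
sqrt(-12658 + E) = sqrt(-12658 + 22112/4781) = sqrt(-60495786/4781) = 3*I*sqrt(32136705874)/4781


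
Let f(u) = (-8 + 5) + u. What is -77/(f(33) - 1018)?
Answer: 77/988 ≈ 0.077935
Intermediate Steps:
f(u) = -3 + u
-77/(f(33) - 1018) = -77/((-3 + 33) - 1018) = -77/(30 - 1018) = -77/(-988) = -1/988*(-77) = 77/988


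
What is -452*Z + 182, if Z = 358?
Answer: -161634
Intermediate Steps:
-452*Z + 182 = -452*358 + 182 = -161816 + 182 = -161634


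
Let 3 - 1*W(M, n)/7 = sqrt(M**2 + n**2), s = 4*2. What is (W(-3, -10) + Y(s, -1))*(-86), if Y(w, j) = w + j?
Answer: -2408 + 602*sqrt(109) ≈ 3877.1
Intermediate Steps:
s = 8
Y(w, j) = j + w
W(M, n) = 21 - 7*sqrt(M**2 + n**2)
(W(-3, -10) + Y(s, -1))*(-86) = ((21 - 7*sqrt((-3)**2 + (-10)**2)) + (-1 + 8))*(-86) = ((21 - 7*sqrt(9 + 100)) + 7)*(-86) = ((21 - 7*sqrt(109)) + 7)*(-86) = (28 - 7*sqrt(109))*(-86) = -2408 + 602*sqrt(109)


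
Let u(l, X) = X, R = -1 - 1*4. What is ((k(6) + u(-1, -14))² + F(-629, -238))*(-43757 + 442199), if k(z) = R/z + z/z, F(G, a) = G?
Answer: -1046242285/6 ≈ -1.7437e+8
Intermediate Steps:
R = -5 (R = -1 - 4 = -5)
k(z) = 1 - 5/z (k(z) = -5/z + z/z = -5/z + 1 = 1 - 5/z)
((k(6) + u(-1, -14))² + F(-629, -238))*(-43757 + 442199) = (((-5 + 6)/6 - 14)² - 629)*(-43757 + 442199) = (((⅙)*1 - 14)² - 629)*398442 = ((⅙ - 14)² - 629)*398442 = ((-83/6)² - 629)*398442 = (6889/36 - 629)*398442 = -15755/36*398442 = -1046242285/6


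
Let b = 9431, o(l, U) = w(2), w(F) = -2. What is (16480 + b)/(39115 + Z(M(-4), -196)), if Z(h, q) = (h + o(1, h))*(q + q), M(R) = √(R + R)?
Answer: 344607663/531053171 + 6771408*I*√2/531053171 ≈ 0.64891 + 0.018032*I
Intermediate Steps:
M(R) = √2*√R (M(R) = √(2*R) = √2*√R)
o(l, U) = -2
Z(h, q) = 2*q*(-2 + h) (Z(h, q) = (h - 2)*(q + q) = (-2 + h)*(2*q) = 2*q*(-2 + h))
(16480 + b)/(39115 + Z(M(-4), -196)) = (16480 + 9431)/(39115 + 2*(-196)*(-2 + √2*√(-4))) = 25911/(39115 + 2*(-196)*(-2 + √2*(2*I))) = 25911/(39115 + 2*(-196)*(-2 + 2*I*√2)) = 25911/(39115 + (784 - 784*I*√2)) = 25911/(39899 - 784*I*√2)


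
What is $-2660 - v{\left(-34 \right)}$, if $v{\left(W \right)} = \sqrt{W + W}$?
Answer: $-2660 - 2 i \sqrt{17} \approx -2660.0 - 8.2462 i$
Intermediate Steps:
$v{\left(W \right)} = \sqrt{2} \sqrt{W}$ ($v{\left(W \right)} = \sqrt{2 W} = \sqrt{2} \sqrt{W}$)
$-2660 - v{\left(-34 \right)} = -2660 - \sqrt{2} \sqrt{-34} = -2660 - \sqrt{2} i \sqrt{34} = -2660 - 2 i \sqrt{17}$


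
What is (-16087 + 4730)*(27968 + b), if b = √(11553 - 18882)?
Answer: -317632576 - 11357*I*√7329 ≈ -3.1763e+8 - 9.7227e+5*I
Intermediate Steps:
b = I*√7329 (b = √(-7329) = I*√7329 ≈ 85.61*I)
(-16087 + 4730)*(27968 + b) = (-16087 + 4730)*(27968 + I*√7329) = -11357*(27968 + I*√7329) = -317632576 - 11357*I*√7329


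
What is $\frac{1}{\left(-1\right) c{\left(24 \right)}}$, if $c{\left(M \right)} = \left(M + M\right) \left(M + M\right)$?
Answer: $- \frac{1}{2304} \approx -0.00043403$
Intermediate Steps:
$c{\left(M \right)} = 4 M^{2}$ ($c{\left(M \right)} = 2 M 2 M = 4 M^{2}$)
$\frac{1}{\left(-1\right) c{\left(24 \right)}} = \frac{1}{\left(-1\right) 4 \cdot 24^{2}} = \frac{1}{\left(-1\right) 4 \cdot 576} = \frac{1}{\left(-1\right) 2304} = \frac{1}{-2304} = - \frac{1}{2304}$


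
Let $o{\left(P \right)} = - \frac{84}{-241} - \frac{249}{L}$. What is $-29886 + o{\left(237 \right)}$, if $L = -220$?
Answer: $- \frac{1584477231}{53020} \approx -29885.0$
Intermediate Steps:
$o{\left(P \right)} = \frac{78489}{53020}$ ($o{\left(P \right)} = - \frac{84}{-241} - \frac{249}{-220} = \left(-84\right) \left(- \frac{1}{241}\right) - - \frac{249}{220} = \frac{84}{241} + \frac{249}{220} = \frac{78489}{53020}$)
$-29886 + o{\left(237 \right)} = -29886 + \frac{78489}{53020} = - \frac{1584477231}{53020}$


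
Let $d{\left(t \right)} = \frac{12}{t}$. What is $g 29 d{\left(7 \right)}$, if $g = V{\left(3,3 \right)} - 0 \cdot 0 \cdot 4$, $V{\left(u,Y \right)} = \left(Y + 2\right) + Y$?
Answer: $\frac{2784}{7} \approx 397.71$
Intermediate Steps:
$V{\left(u,Y \right)} = 2 + 2 Y$ ($V{\left(u,Y \right)} = \left(2 + Y\right) + Y = 2 + 2 Y$)
$g = 8$ ($g = \left(2 + 2 \cdot 3\right) - 0 \cdot 0 \cdot 4 = \left(2 + 6\right) - 0 \cdot 4 = 8 - 0 = 8 + 0 = 8$)
$g 29 d{\left(7 \right)} = 8 \cdot 29 \cdot \frac{12}{7} = 232 \cdot 12 \cdot \frac{1}{7} = 232 \cdot \frac{12}{7} = \frac{2784}{7}$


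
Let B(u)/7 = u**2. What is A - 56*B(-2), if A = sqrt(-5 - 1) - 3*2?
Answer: -1574 + I*sqrt(6) ≈ -1574.0 + 2.4495*I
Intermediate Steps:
A = -6 + I*sqrt(6) (A = sqrt(-6) - 6 = I*sqrt(6) - 6 = -6 + I*sqrt(6) ≈ -6.0 + 2.4495*I)
B(u) = 7*u**2
A - 56*B(-2) = (-6 + I*sqrt(6)) - 392*(-2)**2 = (-6 + I*sqrt(6)) - 392*4 = (-6 + I*sqrt(6)) - 56*28 = (-6 + I*sqrt(6)) - 1568 = -1574 + I*sqrt(6)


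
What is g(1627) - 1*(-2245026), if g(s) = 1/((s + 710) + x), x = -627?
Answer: 3838994461/1710 ≈ 2.2450e+6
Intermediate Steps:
g(s) = 1/(83 + s) (g(s) = 1/((s + 710) - 627) = 1/((710 + s) - 627) = 1/(83 + s))
g(1627) - 1*(-2245026) = 1/(83 + 1627) - 1*(-2245026) = 1/1710 + 2245026 = 3838994461/1710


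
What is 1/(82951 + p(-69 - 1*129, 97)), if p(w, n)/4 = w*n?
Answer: 1/6127 ≈ 0.00016321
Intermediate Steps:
p(w, n) = 4*n*w (p(w, n) = 4*(w*n) = 4*(n*w) = 4*n*w)
1/(82951 + p(-69 - 1*129, 97)) = 1/(82951 + 4*97*(-69 - 1*129)) = 1/(82951 + 4*97*(-69 - 129)) = 1/(82951 + 4*97*(-198)) = 1/(82951 - 76824) = 1/6127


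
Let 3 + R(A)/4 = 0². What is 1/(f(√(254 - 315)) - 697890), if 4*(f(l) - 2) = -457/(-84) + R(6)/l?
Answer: -4806105215856/3354116620009079245 - 338688*I*√61/3354116620009079245 ≈ -1.4329e-6 - 7.8865e-13*I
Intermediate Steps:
R(A) = -12 (R(A) = -12 + 4*0² = -12 + 4*0 = -12 + 0 = -12)
f(l) = 1129/336 - 3/l (f(l) = 2 + (-457/(-84) - 12/l)/4 = 2 + (-457*(-1/84) - 12/l)/4 = 2 + (457/84 - 12/l)/4 = 2 + (457/336 - 3/l) = 1129/336 - 3/l)
1/(f(√(254 - 315)) - 697890) = 1/((1129/336 - 3/√(254 - 315)) - 697890) = 1/((1129/336 - 3*(-I*√61/61)) - 697890) = 1/((1129/336 - (-3)*I*√61/61) - 697890) = 1/((1129/336 + 3*I*√61/61) - 697890) = 1/(-234489911/336 + 3*I*√61/61)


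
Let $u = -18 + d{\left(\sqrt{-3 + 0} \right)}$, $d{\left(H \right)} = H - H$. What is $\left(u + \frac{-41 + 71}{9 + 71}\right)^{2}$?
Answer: $\frac{19881}{64} \approx 310.64$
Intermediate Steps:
$d{\left(H \right)} = 0$
$u = -18$ ($u = -18 + 0 = -18$)
$\left(u + \frac{-41 + 71}{9 + 71}\right)^{2} = \left(-18 + \frac{-41 + 71}{9 + 71}\right)^{2} = \left(-18 + \frac{30}{80}\right)^{2} = \left(-18 + 30 \cdot \frac{1}{80}\right)^{2} = \left(-18 + \frac{3}{8}\right)^{2} = \left(- \frac{141}{8}\right)^{2} = \frac{19881}{64}$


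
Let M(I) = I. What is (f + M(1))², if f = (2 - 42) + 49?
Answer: 100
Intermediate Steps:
f = 9 (f = -40 + 49 = 9)
(f + M(1))² = (9 + 1)² = 10² = 100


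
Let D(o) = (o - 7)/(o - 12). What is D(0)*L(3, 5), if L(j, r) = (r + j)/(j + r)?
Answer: 7/12 ≈ 0.58333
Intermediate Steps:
D(o) = (-7 + o)/(-12 + o)
L(j, r) = 1 (L(j, r) = (j + r)/(j + r) = 1)
D(0)*L(3, 5) = ((-7 + 0)/(-12 + 0))*1 = (-7/(-12))*1 = -1/12*(-7)*1 = (7/12)*1 = 7/12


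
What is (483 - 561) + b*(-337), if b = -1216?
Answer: 409714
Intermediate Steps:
(483 - 561) + b*(-337) = (483 - 561) - 1216*(-337) = -78 + 409792 = 409714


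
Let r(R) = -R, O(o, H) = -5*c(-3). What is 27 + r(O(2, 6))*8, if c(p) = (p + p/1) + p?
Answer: -333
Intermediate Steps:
c(p) = 3*p (c(p) = (p + p*1) + p = (p + p) + p = 2*p + p = 3*p)
O(o, H) = 45 (O(o, H) = -15*(-3) = -5*(-9) = 45)
27 + r(O(2, 6))*8 = 27 - 1*45*8 = 27 - 45*8 = 27 - 360 = -333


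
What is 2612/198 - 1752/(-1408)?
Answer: 22867/1584 ≈ 14.436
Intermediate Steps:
2612/198 - 1752/(-1408) = 2612*(1/198) - 1752*(-1/1408) = 1306/99 + 219/176 = 22867/1584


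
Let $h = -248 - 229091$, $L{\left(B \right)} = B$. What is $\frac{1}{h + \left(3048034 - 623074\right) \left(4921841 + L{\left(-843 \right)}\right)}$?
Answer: $\frac{1}{11933223080741} \approx 8.38 \cdot 10^{-14}$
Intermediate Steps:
$h = -229339$ ($h = -248 - 229091 = -229339$)
$\frac{1}{h + \left(3048034 - 623074\right) \left(4921841 + L{\left(-843 \right)}\right)} = \frac{1}{-229339 + \left(3048034 - 623074\right) \left(4921841 - 843\right)} = \frac{1}{-229339 + 2424960 \cdot 4920998} = \frac{1}{-229339 + 11933223310080} = \frac{1}{11933223080741}$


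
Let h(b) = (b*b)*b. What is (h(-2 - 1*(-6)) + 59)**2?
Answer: 15129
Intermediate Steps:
h(b) = b**3 (h(b) = b**2*b = b**3)
(h(-2 - 1*(-6)) + 59)**2 = ((-2 - 1*(-6))**3 + 59)**2 = ((-2 + 6)**3 + 59)**2 = (4**3 + 59)**2 = (64 + 59)**2 = 123**2 = 15129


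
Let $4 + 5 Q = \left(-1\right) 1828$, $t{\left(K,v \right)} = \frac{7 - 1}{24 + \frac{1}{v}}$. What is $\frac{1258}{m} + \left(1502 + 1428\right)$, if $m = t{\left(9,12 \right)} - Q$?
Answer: $\frac{777077625}{264904} \approx 2933.4$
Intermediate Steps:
$t{\left(K,v \right)} = \frac{6}{24 + \frac{1}{v}}$
$Q = - \frac{1832}{5}$ ($Q = - \frac{4}{5} + \frac{\left(-1\right) 1828}{5} = - \frac{4}{5} + \frac{1}{5} \left(-1828\right) = - \frac{4}{5} - \frac{1828}{5} = - \frac{1832}{5} \approx -366.4$)
$m = \frac{529808}{1445}$ ($m = 6 \cdot 12 \frac{1}{1 + 24 \cdot 12} - - \frac{1832}{5} = 6 \cdot 12 \frac{1}{1 + 288} + \frac{1832}{5} = 6 \cdot 12 \cdot \frac{1}{289} + \frac{1832}{5} = \frac{72}{289} + \frac{1832}{5} = \frac{529808}{1445} \approx 366.65$)
$\frac{1258}{m} + \left(1502 + 1428\right) = \frac{1258}{\frac{529808}{1445}} + \left(1502 + 1428\right) = 1258 \cdot \frac{1445}{529808} + 2930 = \frac{908905}{264904} + 2930 = \frac{777077625}{264904}$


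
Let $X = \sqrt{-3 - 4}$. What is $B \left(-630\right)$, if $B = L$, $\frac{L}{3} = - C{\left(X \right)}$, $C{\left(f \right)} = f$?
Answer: $1890 i \sqrt{7} \approx 5000.5 i$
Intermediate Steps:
$X = i \sqrt{7}$ ($X = \sqrt{-7} = i \sqrt{7} \approx 2.6458 i$)
$L = - 3 i \sqrt{7}$ ($L = 3 \left(- i \sqrt{7}\right) = - 3 i \sqrt{7} \approx - 7.9373 i$)
$B = - 3 i \sqrt{7} \approx - 7.9373 i$
$B \left(-630\right) = - 3 i \sqrt{7} \left(-630\right) = 1890 i \sqrt{7}$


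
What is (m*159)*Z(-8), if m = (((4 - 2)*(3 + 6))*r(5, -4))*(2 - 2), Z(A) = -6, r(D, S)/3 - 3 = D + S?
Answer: 0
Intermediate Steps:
r(D, S) = 9 + 3*D + 3*S (r(D, S) = 9 + 3*(D + S) = 9 + (3*D + 3*S) = 9 + 3*D + 3*S)
m = 0 (m = (((4 - 2)*(3 + 6))*(9 + 3*5 + 3*(-4)))*(2 - 2) = ((2*9)*(9 + 15 - 12))*0 = (18*12)*0 = 216*0 = 0)
(m*159)*Z(-8) = (0*159)*(-6) = 0*(-6) = 0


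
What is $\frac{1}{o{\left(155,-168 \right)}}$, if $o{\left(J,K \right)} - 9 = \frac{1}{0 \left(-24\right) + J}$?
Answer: $\frac{155}{1396} \approx 0.11103$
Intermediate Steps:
$o{\left(J,K \right)} = 9 + \frac{1}{J}$ ($o{\left(J,K \right)} = 9 + \frac{1}{0 \left(-24\right) + J} = 9 + \frac{1}{0 + J} = 9 + \frac{1}{J}$)
$\frac{1}{o{\left(155,-168 \right)}} = \frac{1}{9 + \frac{1}{155}} = \frac{1}{\frac{1396}{155}} = \frac{155}{1396}$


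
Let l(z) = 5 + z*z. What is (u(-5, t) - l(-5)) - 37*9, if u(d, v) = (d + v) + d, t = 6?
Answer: -367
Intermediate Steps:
u(d, v) = v + 2*d
l(z) = 5 + z**2
(u(-5, t) - l(-5)) - 37*9 = ((6 + 2*(-5)) - (5 + (-5)**2)) - 37*9 = ((6 - 10) - (5 + 25)) - 333 = (-4 - 1*30) - 333 = (-4 - 30) - 333 = -34 - 333 = -367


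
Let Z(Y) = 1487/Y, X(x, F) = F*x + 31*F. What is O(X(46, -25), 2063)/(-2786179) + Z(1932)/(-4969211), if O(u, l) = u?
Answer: 1679713598357/2431705008979428 ≈ 0.00069076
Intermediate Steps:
X(x, F) = 31*F + F*x
O(X(46, -25), 2063)/(-2786179) + Z(1932)/(-4969211) = -25*(31 + 46)/(-2786179) + (1487/1932)/(-4969211) = -25*77*(-1/2786179) + (1487*(1/1932))*(-1/4969211) = -1925*(-1/2786179) + (1487/1932)*(-1/4969211) = 175/253289 - 1487/9600515652 = 1679713598357/2431705008979428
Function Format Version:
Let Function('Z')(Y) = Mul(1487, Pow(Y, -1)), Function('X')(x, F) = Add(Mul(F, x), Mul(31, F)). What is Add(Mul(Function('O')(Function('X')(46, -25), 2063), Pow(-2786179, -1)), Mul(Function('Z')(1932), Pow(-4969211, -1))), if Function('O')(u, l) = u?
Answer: Rational(1679713598357, 2431705008979428) ≈ 0.00069076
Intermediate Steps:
Function('X')(x, F) = Add(Mul(31, F), Mul(F, x))
Add(Mul(Function('O')(Function('X')(46, -25), 2063), Pow(-2786179, -1)), Mul(Function('Z')(1932), Pow(-4969211, -1))) = Add(Mul(Mul(-25, Add(31, 46)), Pow(-2786179, -1)), Mul(Mul(1487, Pow(1932, -1)), Pow(-4969211, -1))) = Add(Mul(Mul(-25, 77), Rational(-1, 2786179)), Mul(Mul(1487, Rational(1, 1932)), Rational(-1, 4969211))) = Add(Mul(-1925, Rational(-1, 2786179)), Mul(Rational(1487, 1932), Rational(-1, 4969211))) = Add(Rational(175, 253289), Rational(-1487, 9600515652)) = Rational(1679713598357, 2431705008979428)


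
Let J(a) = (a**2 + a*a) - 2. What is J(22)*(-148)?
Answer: -142968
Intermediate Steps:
J(a) = -2 + 2*a**2 (J(a) = (a**2 + a**2) - 2 = 2*a**2 - 2 = -2 + 2*a**2)
J(22)*(-148) = (-2 + 2*22**2)*(-148) = (-2 + 2*484)*(-148) = (-2 + 968)*(-148) = 966*(-148) = -142968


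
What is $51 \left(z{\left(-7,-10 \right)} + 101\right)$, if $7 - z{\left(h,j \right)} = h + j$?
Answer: $6375$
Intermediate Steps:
$z{\left(h,j \right)} = 7 - h - j$ ($z{\left(h,j \right)} = 7 - \left(h + j\right) = 7 - h - j$)
$51 \left(z{\left(-7,-10 \right)} + 101\right) = 51 \left(\left(7 - -7 - -10\right) + 101\right) = 51 \left(\left(7 + 7 + 10\right) + 101\right) = 51 \left(24 + 101\right) = 51 \cdot 125 = 6375$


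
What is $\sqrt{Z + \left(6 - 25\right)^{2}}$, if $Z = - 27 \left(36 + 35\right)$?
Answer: $2 i \sqrt{389} \approx 39.446 i$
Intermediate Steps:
$Z = -1917$ ($Z = \left(-27\right) 71 = -1917$)
$\sqrt{Z + \left(6 - 25\right)^{2}} = \sqrt{-1917 + \left(6 - 25\right)^{2}} = \sqrt{-1917 + \left(-19\right)^{2}} = \sqrt{-1917 + 361} = \sqrt{-1556} = 2 i \sqrt{389}$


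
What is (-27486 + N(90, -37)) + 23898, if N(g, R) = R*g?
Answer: -6918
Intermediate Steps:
(-27486 + N(90, -37)) + 23898 = (-27486 - 37*90) + 23898 = (-27486 - 3330) + 23898 = -30816 + 23898 = -6918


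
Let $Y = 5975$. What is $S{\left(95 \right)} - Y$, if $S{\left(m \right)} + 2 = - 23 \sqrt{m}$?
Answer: $-5977 - 23 \sqrt{95} \approx -6201.2$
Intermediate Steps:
$S{\left(m \right)} = -2 - 23 \sqrt{m}$
$S{\left(95 \right)} - Y = \left(-2 - 23 \sqrt{95}\right) - 5975 = -5977 - 23 \sqrt{95}$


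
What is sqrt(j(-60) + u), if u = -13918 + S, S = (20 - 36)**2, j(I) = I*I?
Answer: 3*I*sqrt(1118) ≈ 100.31*I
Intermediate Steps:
j(I) = I**2
S = 256 (S = (-16)**2 = 256)
u = -13662 (u = -13918 + 256 = -13662)
sqrt(j(-60) + u) = sqrt((-60)**2 - 13662) = sqrt(3600 - 13662) = sqrt(-10062) = 3*I*sqrt(1118)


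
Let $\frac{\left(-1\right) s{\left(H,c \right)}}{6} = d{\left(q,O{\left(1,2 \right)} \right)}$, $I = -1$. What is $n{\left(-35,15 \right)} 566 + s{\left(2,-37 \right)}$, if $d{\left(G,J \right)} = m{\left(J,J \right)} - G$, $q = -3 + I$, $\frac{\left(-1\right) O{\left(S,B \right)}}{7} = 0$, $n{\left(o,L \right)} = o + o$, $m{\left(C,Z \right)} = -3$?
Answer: $-39626$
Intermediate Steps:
$n{\left(o,L \right)} = 2 o$
$O{\left(S,B \right)} = 0$ ($O{\left(S,B \right)} = \left(-7\right) 0 = 0$)
$q = -4$ ($q = -3 - 1 = -4$)
$d{\left(G,J \right)} = -3 - G$
$s{\left(H,c \right)} = -6$ ($s{\left(H,c \right)} = - 6 \left(-3 - -4\right) = - 6 \left(-3 + 4\right) = \left(-6\right) 1 = -6$)
$n{\left(-35,15 \right)} 566 + s{\left(2,-37 \right)} = 2 \left(-35\right) 566 - 6 = \left(-70\right) 566 - 6 = -39620 - 6 = -39626$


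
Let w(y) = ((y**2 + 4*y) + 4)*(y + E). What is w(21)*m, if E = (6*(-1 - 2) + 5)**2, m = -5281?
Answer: -530793310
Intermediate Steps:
E = 169 (E = (6*(-3) + 5)**2 = (-18 + 5)**2 = (-13)**2 = 169)
w(y) = (169 + y)*(4 + y**2 + 4*y) (w(y) = ((y**2 + 4*y) + 4)*(y + 169) = (4 + y**2 + 4*y)*(169 + y) = (169 + y)*(4 + y**2 + 4*y))
w(21)*m = (676 + 21**3 + 173*21**2 + 680*21)*(-5281) = (676 + 9261 + 173*441 + 14280)*(-5281) = (676 + 9261 + 76293 + 14280)*(-5281) = 100510*(-5281) = -530793310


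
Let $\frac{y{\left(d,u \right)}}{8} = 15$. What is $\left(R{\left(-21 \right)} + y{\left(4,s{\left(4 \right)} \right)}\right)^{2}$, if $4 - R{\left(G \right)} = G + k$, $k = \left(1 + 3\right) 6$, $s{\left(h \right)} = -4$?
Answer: $14641$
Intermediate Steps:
$y{\left(d,u \right)} = 120$ ($y{\left(d,u \right)} = 8 \cdot 15 = 120$)
$k = 24$ ($k = 4 \cdot 6 = 24$)
$R{\left(G \right)} = -20 - G$ ($R{\left(G \right)} = 4 - \left(G + 24\right) = 4 - \left(24 + G\right) = -20 - G$)
$\left(R{\left(-21 \right)} + y{\left(4,s{\left(4 \right)} \right)}\right)^{2} = \left(\left(-20 - -21\right) + 120\right)^{2} = \left(\left(-20 + 21\right) + 120\right)^{2} = \left(1 + 120\right)^{2} = 121^{2} = 14641$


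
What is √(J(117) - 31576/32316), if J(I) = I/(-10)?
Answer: I*√82743744570/80790 ≈ 3.5605*I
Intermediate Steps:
J(I) = -I/10 (J(I) = I*(-⅒) = -I/10)
√(J(117) - 31576/32316) = √(-⅒*117 - 31576/32316) = √(-117/10 - 31576*1/32316) = √(-117/10 - 7894/8079) = √(-1024183/80790) = I*√82743744570/80790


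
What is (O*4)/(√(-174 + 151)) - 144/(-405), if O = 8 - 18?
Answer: 16/45 + 40*I*√23/23 ≈ 0.35556 + 8.3406*I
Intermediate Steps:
O = -10
(O*4)/(√(-174 + 151)) - 144/(-405) = (-10*4)/(√(-174 + 151)) - 144/(-405) = -40*(-I*√23/23) - 144*(-1/405) = -40*(-I*√23/23) + 16/45 = -(-40)*I*√23/23 + 16/45 = 40*I*√23/23 + 16/45 = 16/45 + 40*I*√23/23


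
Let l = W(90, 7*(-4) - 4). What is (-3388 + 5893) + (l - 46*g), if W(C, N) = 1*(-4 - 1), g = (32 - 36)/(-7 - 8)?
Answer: 37316/15 ≈ 2487.7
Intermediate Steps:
g = 4/15 (g = -4/(-15) = -4*(-1/15) = 4/15 ≈ 0.26667)
W(C, N) = -5 (W(C, N) = 1*(-5) = -5)
l = -5
(-3388 + 5893) + (l - 46*g) = (-3388 + 5893) + (-5 - 46*4/15) = 2505 + (-5 - 1*184/15) = 2505 + (-5 - 184/15) = 2505 - 259/15 = 37316/15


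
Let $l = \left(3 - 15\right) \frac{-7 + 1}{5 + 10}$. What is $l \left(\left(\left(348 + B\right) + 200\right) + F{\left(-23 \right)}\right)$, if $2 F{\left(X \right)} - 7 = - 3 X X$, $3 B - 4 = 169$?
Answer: $- \frac{4424}{5} \approx -884.8$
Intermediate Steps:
$B = \frac{173}{3}$ ($B = \frac{4}{3} + \frac{1}{3} \cdot 169 = \frac{4}{3} + \frac{169}{3} = \frac{173}{3} \approx 57.667$)
$F{\left(X \right)} = \frac{7}{2} - \frac{3 X^{2}}{2}$ ($F{\left(X \right)} = \frac{7}{2} + \frac{- 3 X X}{2} = \frac{7}{2} + \frac{\left(-3\right) X^{2}}{2} = \frac{7}{2} - \frac{3 X^{2}}{2}$)
$l = \frac{24}{5}$ ($l = - 12 \left(- \frac{6}{15}\right) = - 12 \left(\left(-6\right) \frac{1}{15}\right) = \left(-12\right) \left(- \frac{2}{5}\right) = \frac{24}{5} \approx 4.8$)
$l \left(\left(\left(348 + B\right) + 200\right) + F{\left(-23 \right)}\right) = \frac{24 \left(\left(\left(348 + \frac{173}{3}\right) + 200\right) + \left(\frac{7}{2} - \frac{3 \left(-23\right)^{2}}{2}\right)\right)}{5} = \frac{24 \left(\left(\frac{1217}{3} + 200\right) + \left(\frac{7}{2} - \frac{1587}{2}\right)\right)}{5} = \frac{24 \left(\frac{1817}{3} + \left(\frac{7}{2} - \frac{1587}{2}\right)\right)}{5} = \frac{24 \left(\frac{1817}{3} - 790\right)}{5} = \frac{24}{5} \left(- \frac{553}{3}\right) = - \frac{4424}{5}$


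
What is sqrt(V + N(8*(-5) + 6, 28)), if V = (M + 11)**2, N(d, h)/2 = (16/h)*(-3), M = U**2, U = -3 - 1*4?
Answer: 2*sqrt(44058)/7 ≈ 59.971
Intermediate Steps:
U = -7 (U = -3 - 4 = -7)
M = 49 (M = (-7)**2 = 49)
N(d, h) = -96/h (N(d, h) = 2*((16/h)*(-3)) = 2*(-48/h) = -96/h)
V = 3600 (V = (49 + 11)**2 = 60**2 = 3600)
sqrt(V + N(8*(-5) + 6, 28)) = sqrt(3600 - 96/28) = sqrt(3600 - 96*1/28) = sqrt(3600 - 24/7) = sqrt(25176/7) = 2*sqrt(44058)/7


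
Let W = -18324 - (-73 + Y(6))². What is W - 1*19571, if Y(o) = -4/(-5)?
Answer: -1077696/25 ≈ -43108.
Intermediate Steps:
Y(o) = ⅘ (Y(o) = -4*(-⅕) = ⅘)
W = -588421/25 (W = -18324 - (-73 + ⅘)² = -18324 - (-361/5)² = -18324 - 1*130321/25 = -18324 - 130321/25 = -588421/25 ≈ -23537.)
W - 1*19571 = -588421/25 - 1*19571 = -588421/25 - 19571 = -1077696/25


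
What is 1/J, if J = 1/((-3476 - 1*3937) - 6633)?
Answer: -14046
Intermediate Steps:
J = -1/14046 (J = 1/((-3476 - 3937) - 6633) = 1/(-7413 - 6633) = 1/(-14046) = -1/14046 ≈ -7.1195e-5)
1/J = 1/(-1/14046) = -14046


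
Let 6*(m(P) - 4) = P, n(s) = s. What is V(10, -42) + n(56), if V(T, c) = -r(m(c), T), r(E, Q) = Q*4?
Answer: 16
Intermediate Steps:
m(P) = 4 + P/6
r(E, Q) = 4*Q
V(T, c) = -4*T
V(10, -42) + n(56) = -4*10 + 56 = -40 + 56 = 16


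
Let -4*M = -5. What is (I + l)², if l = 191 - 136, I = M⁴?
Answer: 216237025/65536 ≈ 3299.5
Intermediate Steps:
M = 5/4 (M = -¼*(-5) = 5/4 ≈ 1.2500)
I = 625/256 (I = (5/4)⁴ = 625/256 ≈ 2.4414)
l = 55
(I + l)² = (625/256 + 55)² = (14705/256)² = 216237025/65536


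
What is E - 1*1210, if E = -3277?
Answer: -4487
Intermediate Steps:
E - 1*1210 = -3277 - 1*1210 = -3277 - 1210 = -4487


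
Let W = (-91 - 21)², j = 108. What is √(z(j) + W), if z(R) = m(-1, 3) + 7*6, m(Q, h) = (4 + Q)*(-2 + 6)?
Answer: √12598 ≈ 112.24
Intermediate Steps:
m(Q, h) = 16 + 4*Q (m(Q, h) = (4 + Q)*4 = 16 + 4*Q)
z(R) = 54 (z(R) = (16 + 4*(-1)) + 7*6 = (16 - 4) + 42 = 12 + 42 = 54)
W = 12544 (W = (-112)² = 12544)
√(z(j) + W) = √(54 + 12544) = √12598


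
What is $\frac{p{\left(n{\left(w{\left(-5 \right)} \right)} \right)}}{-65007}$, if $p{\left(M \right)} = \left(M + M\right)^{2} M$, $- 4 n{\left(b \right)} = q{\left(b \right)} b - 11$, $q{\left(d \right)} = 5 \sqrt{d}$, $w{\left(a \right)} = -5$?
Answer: $\frac{50897}{520056} + \frac{34525 i \sqrt{5}}{520056} \approx 0.097868 + 0.14845 i$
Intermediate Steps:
$n{\left(b \right)} = \frac{11}{4} - \frac{5 b^{\frac{3}{2}}}{4}$ ($n{\left(b \right)} = - \frac{5 \sqrt{b} b - 11}{4} = - \frac{5 b^{\frac{3}{2}} - 11}{4} = - \frac{-11 + 5 b^{\frac{3}{2}}}{4} = \frac{11}{4} - \frac{5 b^{\frac{3}{2}}}{4}$)
$p{\left(M \right)} = 4 M^{3}$ ($p{\left(M \right)} = \left(2 M\right)^{2} M = 4 M^{2} M = 4 M^{3}$)
$\frac{p{\left(n{\left(w{\left(-5 \right)} \right)} \right)}}{-65007} = \frac{4 \left(\frac{11}{4} - \frac{5 \left(-5\right)^{\frac{3}{2}}}{4}\right)^{3}}{-65007} = 4 \left(\frac{11}{4} - \frac{5 \left(- 5 i \sqrt{5}\right)}{4}\right)^{3} \left(- \frac{1}{65007}\right) = 4 \left(\frac{11}{4} + \frac{25 i \sqrt{5}}{4}\right)^{3} \left(- \frac{1}{65007}\right) = - \frac{4 \left(\frac{11}{4} + \frac{25 i \sqrt{5}}{4}\right)^{3}}{65007}$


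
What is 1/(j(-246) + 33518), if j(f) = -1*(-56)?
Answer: 1/33574 ≈ 2.9785e-5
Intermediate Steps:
j(f) = 56
1/(j(-246) + 33518) = 1/(56 + 33518) = 1/33574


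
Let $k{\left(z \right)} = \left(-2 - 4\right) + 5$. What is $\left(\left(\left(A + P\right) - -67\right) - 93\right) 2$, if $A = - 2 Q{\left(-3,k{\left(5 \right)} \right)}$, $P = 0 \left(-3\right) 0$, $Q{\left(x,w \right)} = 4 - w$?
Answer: $-72$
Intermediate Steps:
$k{\left(z \right)} = -1$ ($k{\left(z \right)} = -6 + 5 = -1$)
$P = 0$ ($P = 0 \cdot 0 = 0$)
$A = -10$ ($A = - 2 \left(4 - -1\right) = - 2 \left(4 + 1\right) = \left(-2\right) 5 = -10$)
$\left(\left(\left(A + P\right) - -67\right) - 93\right) 2 = \left(\left(\left(-10 + 0\right) - -67\right) - 93\right) 2 = \left(\left(-10 + 67\right) - 93\right) 2 = \left(57 - 93\right) 2 = \left(-36\right) 2 = -72$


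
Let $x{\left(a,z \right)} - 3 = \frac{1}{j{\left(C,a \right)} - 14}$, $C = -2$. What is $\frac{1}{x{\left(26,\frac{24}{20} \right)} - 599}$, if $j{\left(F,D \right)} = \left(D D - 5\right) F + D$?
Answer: $- \frac{1330}{792681} \approx -0.0016779$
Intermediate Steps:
$j{\left(F,D \right)} = D + F \left(-5 + D^{2}\right)$ ($j{\left(F,D \right)} = \left(D^{2} - 5\right) F + D = \left(-5 + D^{2}\right) F + D = F \left(-5 + D^{2}\right) + D = D + F \left(-5 + D^{2}\right)$)
$x{\left(a,z \right)} = 3 + \frac{1}{-4 + a - 2 a^{2}}$ ($x{\left(a,z \right)} = 3 + \frac{1}{\left(a - -10 - 2 a^{2}\right) - 14} = 3 + \frac{1}{\left(a + 10 - 2 a^{2}\right) - 14} = 3 + \frac{1}{\left(10 + a - 2 a^{2}\right) - 14} = 3 + \frac{1}{-4 + a - 2 a^{2}}$)
$\frac{1}{x{\left(26,\frac{24}{20} \right)} - 599} = \frac{1}{\frac{11 - 78 + 6 \cdot 26^{2}}{4 - 26 + 2 \cdot 26^{2}} - 599} = \frac{1}{\frac{11 - 78 + 6 \cdot 676}{4 - 26 + 2 \cdot 676} - 599} = \frac{1}{\frac{11 - 78 + 4056}{4 - 26 + 1352} - 599} = \frac{1}{\frac{1}{1330} \cdot 3989 - 599} = \frac{1}{\frac{3989}{1330} - 599} = \frac{1}{- \frac{792681}{1330}} = - \frac{1330}{792681}$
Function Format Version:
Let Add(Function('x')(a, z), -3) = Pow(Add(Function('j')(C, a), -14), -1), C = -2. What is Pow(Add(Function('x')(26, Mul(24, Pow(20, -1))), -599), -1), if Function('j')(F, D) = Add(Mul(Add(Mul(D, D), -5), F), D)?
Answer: Rational(-1330, 792681) ≈ -0.0016779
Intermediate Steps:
Function('j')(F, D) = Add(D, Mul(F, Add(-5, Pow(D, 2)))) (Function('j')(F, D) = Add(Mul(Add(Pow(D, 2), -5), F), D) = Add(Mul(Add(-5, Pow(D, 2)), F), D) = Add(Mul(F, Add(-5, Pow(D, 2))), D) = Add(D, Mul(F, Add(-5, Pow(D, 2)))))
Function('x')(a, z) = Add(3, Pow(Add(-4, a, Mul(-2, Pow(a, 2))), -1)) (Function('x')(a, z) = Add(3, Pow(Add(Add(a, Mul(-5, -2), Mul(-2, Pow(a, 2))), -14), -1)) = Add(3, Pow(Add(Add(a, 10, Mul(-2, Pow(a, 2))), -14), -1)) = Add(3, Pow(Add(Add(10, a, Mul(-2, Pow(a, 2))), -14), -1)) = Add(3, Pow(Add(-4, a, Mul(-2, Pow(a, 2))), -1)))
Pow(Add(Function('x')(26, Mul(24, Pow(20, -1))), -599), -1) = Pow(Add(Mul(Pow(Add(4, Mul(-1, 26), Mul(2, Pow(26, 2))), -1), Add(11, Mul(-3, 26), Mul(6, Pow(26, 2)))), -599), -1) = Pow(Add(Mul(Pow(Add(4, -26, Mul(2, 676)), -1), Add(11, -78, Mul(6, 676))), -599), -1) = Pow(Add(Mul(Pow(Add(4, -26, 1352), -1), Add(11, -78, 4056)), -599), -1) = Pow(Add(Mul(Pow(1330, -1), 3989), -599), -1) = Pow(Add(Mul(Rational(1, 1330), 3989), -599), -1) = Pow(Add(Rational(3989, 1330), -599), -1) = Pow(Rational(-792681, 1330), -1) = Rational(-1330, 792681)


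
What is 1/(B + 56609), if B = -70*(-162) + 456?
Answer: 1/68405 ≈ 1.4619e-5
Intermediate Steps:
B = 11796 (B = 11340 + 456 = 11796)
1/(B + 56609) = 1/(11796 + 56609) = 1/68405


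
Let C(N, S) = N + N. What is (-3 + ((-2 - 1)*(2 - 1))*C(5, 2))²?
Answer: 1089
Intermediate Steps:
C(N, S) = 2*N
(-3 + ((-2 - 1)*(2 - 1))*C(5, 2))² = (-3 + ((-2 - 1)*(2 - 1))*(2*5))² = (-3 - 3*1*10)² = (-3 - 3*10)² = (-3 - 30)² = (-33)² = 1089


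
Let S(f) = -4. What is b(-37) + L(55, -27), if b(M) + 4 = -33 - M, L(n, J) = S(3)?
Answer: -4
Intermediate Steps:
L(n, J) = -4
b(M) = -37 - M (b(M) = -4 + (-33 - M) = -37 - M)
b(-37) + L(55, -27) = (-37 - 1*(-37)) - 4 = (-37 + 37) - 4 = 0 - 4 = -4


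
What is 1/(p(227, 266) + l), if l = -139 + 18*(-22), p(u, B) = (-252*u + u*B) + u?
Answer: 1/2870 ≈ 0.00034843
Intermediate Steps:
p(u, B) = -251*u + B*u (p(u, B) = (-252*u + B*u) + u = -251*u + B*u)
l = -535 (l = -139 - 396 = -535)
1/(p(227, 266) + l) = 1/(227*(-251 + 266) - 535) = 1/(227*15 - 535) = 1/(3405 - 535) = 1/2870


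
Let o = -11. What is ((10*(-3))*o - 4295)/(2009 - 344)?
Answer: -793/333 ≈ -2.3814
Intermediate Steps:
((10*(-3))*o - 4295)/(2009 - 344) = ((10*(-3))*(-11) - 4295)/(2009 - 344) = (-30*(-11) - 4295)/1665 = (330 - 4295)*(1/1665) = -3965*1/1665 = -793/333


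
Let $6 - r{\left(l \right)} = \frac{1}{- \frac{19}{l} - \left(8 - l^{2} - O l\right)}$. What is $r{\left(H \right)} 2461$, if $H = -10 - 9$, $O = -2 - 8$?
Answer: $\frac{8030243}{544} \approx 14761.0$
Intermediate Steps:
$O = -10$ ($O = -2 - 8 = -10$)
$H = -19$ ($H = -10 - 9 = -19$)
$r{\left(l \right)} = 6 - \frac{1}{-8 + l^{2} - \frac{19}{l} - 10 l}$ ($r{\left(l \right)} = 6 - \frac{1}{- \frac{19}{l} - \left(8 - l^{2} + 10 l\right)} = 6 - \frac{1}{-8 + l^{2} - \frac{19}{l} - 10 l}$)
$r{\left(H \right)} 2461 = \frac{114 - 6 \left(-19\right)^{3} + 49 \left(-19\right) + 60 \left(-19\right)^{2}}{19 - \left(-19\right)^{3} + 8 \left(-19\right) + 10 \left(-19\right)^{2}} \cdot 2461 = \frac{114 - -41154 - 931 + 60 \cdot 361}{19 - -6859 - 152 + 10 \cdot 361} \cdot 2461 = \frac{114 + 41154 - 931 + 21660}{19 + 6859 - 152 + 3610} \cdot 2461 = \frac{1}{10336} \cdot 61997 \cdot 2461 = \frac{3263}{544} \cdot 2461 = \frac{8030243}{544}$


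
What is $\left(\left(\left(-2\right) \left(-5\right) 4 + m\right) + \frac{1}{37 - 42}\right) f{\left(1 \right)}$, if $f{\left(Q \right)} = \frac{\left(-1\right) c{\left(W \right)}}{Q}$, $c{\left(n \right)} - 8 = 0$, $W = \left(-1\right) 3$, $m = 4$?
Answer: $- \frac{1752}{5} \approx -350.4$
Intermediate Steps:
$W = -3$
$c{\left(n \right)} = 8$ ($c{\left(n \right)} = 8 + 0 = 8$)
$f{\left(Q \right)} = - \frac{8}{Q}$ ($f{\left(Q \right)} = \frac{\left(-1\right) 8}{Q} = - \frac{8}{Q}$)
$\left(\left(\left(-2\right) \left(-5\right) 4 + m\right) + \frac{1}{37 - 42}\right) f{\left(1 \right)} = \left(\left(\left(-2\right) \left(-5\right) 4 + 4\right) + \frac{1}{37 - 42}\right) \left(- \frac{8}{1}\right) = \left(\left(10 \cdot 4 + 4\right) + \frac{1}{-5}\right) \left(\left(-8\right) 1\right) = \left(\left(40 + 4\right) - \frac{1}{5}\right) \left(-8\right) = \left(44 - \frac{1}{5}\right) \left(-8\right) = \frac{219}{5} \left(-8\right) = - \frac{1752}{5}$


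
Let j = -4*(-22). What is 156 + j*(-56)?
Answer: -4772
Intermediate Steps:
j = 88
156 + j*(-56) = 156 + 88*(-56) = 156 - 4928 = -4772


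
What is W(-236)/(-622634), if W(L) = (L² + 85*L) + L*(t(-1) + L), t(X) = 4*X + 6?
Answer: -45430/311317 ≈ -0.14593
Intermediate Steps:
t(X) = 6 + 4*X
W(L) = L² + 85*L + L*(2 + L) (W(L) = (L² + 85*L) + L*((6 + 4*(-1)) + L) = (L² + 85*L) + L*((6 - 4) + L) = (L² + 85*L) + L*(2 + L) = L² + 85*L + L*(2 + L))
W(-236)/(-622634) = -236*(87 + 2*(-236))/(-622634) = -236*(87 - 472)*(-1/622634) = -236*(-385)*(-1/622634) = 90860*(-1/622634) = -45430/311317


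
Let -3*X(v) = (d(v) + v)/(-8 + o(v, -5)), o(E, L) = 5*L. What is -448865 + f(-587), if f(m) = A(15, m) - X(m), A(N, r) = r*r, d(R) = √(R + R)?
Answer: -10324717/99 - I*√1174/99 ≈ -1.0429e+5 - 0.3461*I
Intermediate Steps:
d(R) = √2*√R (d(R) = √(2*R) = √2*√R)
A(N, r) = r²
X(v) = v/99 + √2*√v/99 (X(v) = -(√2*√v + v)/(3*(-8 + 5*(-5))) = -(v + √2*√v)/(3*(-8 - 25)) = -(v + √2*√v)/(3*(-33)) = -(v + √2*√v)*(-1)/(3*33) = -(-v/33 - √2*√v/33)/3 = v/99 + √2*√v/99)
f(m) = m² - m/99 - √2*√m/99 (f(m) = m² - (m/99 + √2*√m/99) = m² + (-m/99 - √2*√m/99) = m² - m/99 - √2*√m/99)
-448865 + f(-587) = -448865 + ((-587)² - 1/99*(-587) - √2*√(-587)/99) = -448865 + (344569 + 587/99 - √2*I*√587/99) = -448865 + (344569 + 587/99 - I*√1174/99) = -448865 + (34112918/99 - I*√1174/99) = -10324717/99 - I*√1174/99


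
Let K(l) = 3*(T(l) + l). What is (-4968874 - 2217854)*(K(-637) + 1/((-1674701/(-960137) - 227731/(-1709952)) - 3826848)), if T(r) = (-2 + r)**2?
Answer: -55224813196134749612580400761696/6282870743848484053 ≈ -8.7897e+12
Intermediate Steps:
K(l) = 3*l + 3*(-2 + l)**2 (K(l) = 3*((-2 + l)**2 + l) = 3*(l + (-2 + l)**2) = 3*l + 3*(-2 + l)**2)
(-4968874 - 2217854)*(K(-637) + 1/((-1674701/(-960137) - 227731/(-1709952)) - 3826848)) = (-4968874 - 2217854)*((3*(-637) + 3*(-2 - 637)**2) + 1/((-1674701/(-960137) - 227731/(-1709952)) - 3826848)) = -7186728*((-1911 + 3*(-639)**2) + 1/((-1674701*(-1/960137) - 227731*(-1/1709952)) - 3826848)) = -7186728*((-1911 + 3*408321) + 1/((1674701/960137 + 227731/1709952) - 3826848)) = -7186728*((-1911 + 1224963) + 1/(3082311283499/1641788183424 - 3826848)) = -7186728*(1223052 + 1/(-6282870743848484053/1641788183424)) = -7186728*(1223052 - 1641788183424/6282870743848484053) = -7186728*7684277629003734329806332/6282870743848484053 = -55224813196134749612580400761696/6282870743848484053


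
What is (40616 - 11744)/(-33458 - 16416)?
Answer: -14436/24937 ≈ -0.57890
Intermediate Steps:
(40616 - 11744)/(-33458 - 16416) = 28872/(-49874) = 28872*(-1/49874) = -14436/24937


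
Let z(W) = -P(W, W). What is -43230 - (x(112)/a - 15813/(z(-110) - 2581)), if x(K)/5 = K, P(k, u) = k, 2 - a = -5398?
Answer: -2060435557/47655 ≈ -43237.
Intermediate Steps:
a = 5400 (a = 2 - 1*(-5398) = 2 + 5398 = 5400)
x(K) = 5*K
z(W) = -W
-43230 - (x(112)/a - 15813/(z(-110) - 2581)) = -43230 - ((5*112)/5400 - 15813/(-1*(-110) - 2581)) = -43230 - (560*(1/5400) - 15813/(110 - 2581)) = -43230 - (14/135 - 15813/(-2471)) = -43230 - (14/135 - 15813*(-1/2471)) = -43230 - (14/135 + 2259/353) = -43230 - 1*309907/47655 = -43230 - 309907/47655 = -2060435557/47655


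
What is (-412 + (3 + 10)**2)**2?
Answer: 59049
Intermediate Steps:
(-412 + (3 + 10)**2)**2 = (-412 + 13**2)**2 = (-412 + 169)**2 = (-243)**2 = 59049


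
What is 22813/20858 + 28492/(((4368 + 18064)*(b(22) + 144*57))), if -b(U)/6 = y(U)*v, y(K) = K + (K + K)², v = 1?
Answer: 226371202313/207039845280 ≈ 1.0934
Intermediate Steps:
y(K) = K + 4*K² (y(K) = K + (2*K)² = K + 4*K²)
b(U) = -6*U*(1 + 4*U)
22813/20858 + 28492/(((4368 + 18064)*(b(22) + 144*57))) = 22813/20858 + 28492/(((4368 + 18064)*(-6*22*(1 + 4*22) + 144*57))) = 22813*(1/20858) + 28492/((22432*(-6*22*(1 + 88) + 8208))) = 22813/20858 + 28492/((22432*(-6*22*89 + 8208))) = 22813/20858 + 28492/((22432*(-11748 + 8208))) = 22813/20858 + 28492/((22432*(-3540))) = 22813/20858 + 28492/(-79409280) = 22813/20858 + 28492*(-1/79409280) = 22813/20858 - 7123/19852320 = 226371202313/207039845280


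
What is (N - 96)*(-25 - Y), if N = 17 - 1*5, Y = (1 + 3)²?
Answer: 3444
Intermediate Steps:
Y = 16 (Y = 4² = 16)
N = 12 (N = 17 - 5 = 12)
(N - 96)*(-25 - Y) = (12 - 96)*(-25 - 1*16) = -84*(-25 - 16) = -84*(-41) = 3444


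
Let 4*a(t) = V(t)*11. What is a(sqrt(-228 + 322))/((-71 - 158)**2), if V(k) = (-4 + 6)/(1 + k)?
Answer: -11/9754026 + 11*sqrt(94)/9754026 ≈ 9.8061e-6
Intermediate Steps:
V(k) = 2/(1 + k)
a(t) = 11/(2*(1 + t)) (a(t) = ((2/(1 + t))*11)/4 = (22/(1 + t))/4 = 11/(2*(1 + t)))
a(sqrt(-228 + 322))/((-71 - 158)**2) = (11/(2*(1 + sqrt(-228 + 322))))/((-71 - 158)**2) = (11/(2*(1 + sqrt(94))))/((-229)**2) = (11/(2*(1 + sqrt(94))))/52441 = (11/(2*(1 + sqrt(94))))*(1/52441) = 11/(104882*(1 + sqrt(94)))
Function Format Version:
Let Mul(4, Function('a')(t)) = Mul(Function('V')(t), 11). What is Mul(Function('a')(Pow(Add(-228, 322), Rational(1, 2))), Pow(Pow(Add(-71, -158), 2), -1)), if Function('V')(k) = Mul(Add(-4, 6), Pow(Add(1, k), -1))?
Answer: Add(Rational(-11, 9754026), Mul(Rational(11, 9754026), Pow(94, Rational(1, 2)))) ≈ 9.8061e-6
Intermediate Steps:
Function('V')(k) = Mul(2, Pow(Add(1, k), -1))
Function('a')(t) = Mul(Rational(11, 2), Pow(Add(1, t), -1)) (Function('a')(t) = Mul(Rational(1, 4), Mul(Mul(2, Pow(Add(1, t), -1)), 11)) = Mul(Rational(1, 4), Mul(22, Pow(Add(1, t), -1))) = Mul(Rational(11, 2), Pow(Add(1, t), -1)))
Mul(Function('a')(Pow(Add(-228, 322), Rational(1, 2))), Pow(Pow(Add(-71, -158), 2), -1)) = Mul(Mul(Rational(11, 2), Pow(Add(1, Pow(Add(-228, 322), Rational(1, 2))), -1)), Pow(Pow(Add(-71, -158), 2), -1)) = Mul(Mul(Rational(11, 2), Pow(Add(1, Pow(94, Rational(1, 2))), -1)), Pow(Pow(-229, 2), -1)) = Mul(Mul(Rational(11, 2), Pow(Add(1, Pow(94, Rational(1, 2))), -1)), Pow(52441, -1)) = Mul(Mul(Rational(11, 2), Pow(Add(1, Pow(94, Rational(1, 2))), -1)), Rational(1, 52441)) = Mul(Rational(11, 104882), Pow(Add(1, Pow(94, Rational(1, 2))), -1))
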